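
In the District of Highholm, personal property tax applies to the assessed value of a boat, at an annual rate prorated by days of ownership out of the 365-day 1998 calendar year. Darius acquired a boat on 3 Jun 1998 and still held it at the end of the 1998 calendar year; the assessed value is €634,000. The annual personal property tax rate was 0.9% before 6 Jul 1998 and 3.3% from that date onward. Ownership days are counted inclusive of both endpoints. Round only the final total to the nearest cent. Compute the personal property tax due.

€10,776.26

3 Jun – 5 Jul 1998: 33 days at 0.9% → €634,000 × 0.9% × 33/365 = €515.8849
6 Jul – 31 Dec 1998: 179 days at 3.3% → €634,000 × 3.3% × 179/365 = €10,260.3781
Total = €10,776.2630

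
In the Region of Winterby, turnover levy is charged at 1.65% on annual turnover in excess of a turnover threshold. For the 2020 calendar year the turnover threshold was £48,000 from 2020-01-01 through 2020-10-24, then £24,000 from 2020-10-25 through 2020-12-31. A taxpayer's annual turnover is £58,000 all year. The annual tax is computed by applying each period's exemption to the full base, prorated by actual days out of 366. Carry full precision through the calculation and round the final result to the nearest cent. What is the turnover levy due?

2020-01-01 to 2020-10-24: 298 days, exemption £48,000 → (£58,000 − £48,000) × 1.65% × 298/366 = £134.3443
2020-10-25 to 2020-12-31: 68 days, exemption £24,000 → (£58,000 − £24,000) × 1.65% × 68/366 = £104.2295
Total = £238.5738

£238.57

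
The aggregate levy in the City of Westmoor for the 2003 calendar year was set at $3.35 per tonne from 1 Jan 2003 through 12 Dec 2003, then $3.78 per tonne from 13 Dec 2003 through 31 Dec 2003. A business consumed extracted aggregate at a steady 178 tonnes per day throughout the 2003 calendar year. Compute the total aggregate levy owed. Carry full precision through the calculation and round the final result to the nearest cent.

$219,103.76

1 Jan – 12 Dec 2003: 346 days × 178 tonnes/day = 61,588 tonnes at $3.35/tonne → $206,319.80
13 Dec – 31 Dec 2003: 19 days × 178 tonnes/day = 3,382 tonnes at $3.78/tonne → $12,783.96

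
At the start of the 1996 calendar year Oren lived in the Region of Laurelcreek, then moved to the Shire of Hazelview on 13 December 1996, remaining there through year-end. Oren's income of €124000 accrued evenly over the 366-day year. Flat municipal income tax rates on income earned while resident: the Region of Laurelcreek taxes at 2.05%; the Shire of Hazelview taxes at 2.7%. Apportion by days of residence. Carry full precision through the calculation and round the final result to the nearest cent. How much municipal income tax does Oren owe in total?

The Region of Laurelcreek, 1 January – 12 December 1996: 347 days → €124000 × 2.05% × 347/366 = €2410.0383
The Shire of Hazelview, 13 December – 31 December 1996: 19 days → €124000 × 2.7% × 19/366 = €173.8033
Total = €2583.8415

€2583.84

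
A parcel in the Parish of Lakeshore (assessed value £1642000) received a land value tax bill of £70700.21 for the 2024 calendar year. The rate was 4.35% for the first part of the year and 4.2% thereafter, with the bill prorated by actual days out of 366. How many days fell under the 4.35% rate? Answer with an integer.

Let d = days at the first rate; then 366 − d days at the second rate.
£1642000 × [4.35%·d + 4.2%·(366−d)] / 366 = £70700.21
Solving gives d = 258, so the new rate took effect on 15 September 2024.

258 days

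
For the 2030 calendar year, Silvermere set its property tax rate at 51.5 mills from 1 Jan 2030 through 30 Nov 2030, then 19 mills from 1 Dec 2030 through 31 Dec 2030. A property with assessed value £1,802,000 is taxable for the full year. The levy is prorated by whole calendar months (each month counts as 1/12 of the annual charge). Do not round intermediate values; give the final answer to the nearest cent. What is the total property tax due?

£87,922.58

1 Jan – 30 Nov 2030: 11 months at 51.5 mills → £1,802,000 × 5.15% × 11/12 = £85,069.4167
1 Dec – 31 Dec 2030: 1 month at 19 mills → £1,802,000 × 1.9% × 1/12 = £2,853.1667
Total = £87,922.5833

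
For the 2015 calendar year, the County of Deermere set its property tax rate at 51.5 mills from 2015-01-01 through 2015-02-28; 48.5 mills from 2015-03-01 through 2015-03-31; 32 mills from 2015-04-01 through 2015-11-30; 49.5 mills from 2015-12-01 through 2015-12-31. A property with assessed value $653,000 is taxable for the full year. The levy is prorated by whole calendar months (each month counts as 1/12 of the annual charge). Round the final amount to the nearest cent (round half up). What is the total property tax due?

2015-01-01 to 2015-02-28: 2 months at 51.5 mills → $653,000 × 5.15% × 2/12 = $5,604.9167
2015-03-01 to 2015-03-31: 1 month at 48.5 mills → $653,000 × 4.85% × 1/12 = $2,639.2083
2015-04-01 to 2015-11-30: 8 months at 32 mills → $653,000 × 3.2% × 8/12 = $13,930.6667
2015-12-01 to 2015-12-31: 1 month at 49.5 mills → $653,000 × 4.95% × 1/12 = $2,693.6250
Total = $24,868.4167

$24,868.42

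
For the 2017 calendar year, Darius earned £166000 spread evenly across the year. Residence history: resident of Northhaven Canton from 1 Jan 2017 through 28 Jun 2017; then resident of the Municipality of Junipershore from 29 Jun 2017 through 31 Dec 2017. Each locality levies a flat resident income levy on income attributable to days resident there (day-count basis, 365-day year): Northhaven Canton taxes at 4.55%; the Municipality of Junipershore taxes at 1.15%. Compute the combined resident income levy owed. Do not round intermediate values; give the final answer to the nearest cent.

£4676.88

Northhaven Canton, 1 Jan – 28 Jun 2017: 179 days → £166000 × 4.55% × 179/365 = £3704.0740
The Municipality of Junipershore, 29 Jun – 31 Dec 2017: 186 days → £166000 × 1.15% × 186/365 = £972.8055
Total = £4676.8795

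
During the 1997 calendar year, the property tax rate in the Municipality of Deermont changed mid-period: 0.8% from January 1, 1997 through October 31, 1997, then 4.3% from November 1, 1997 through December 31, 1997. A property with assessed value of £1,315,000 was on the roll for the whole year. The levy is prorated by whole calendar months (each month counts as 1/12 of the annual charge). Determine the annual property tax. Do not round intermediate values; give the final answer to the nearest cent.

£18,190.83

January 1 – October 31, 1997: 10 months at 0.8% → £1,315,000 × 0.8% × 10/12 = £8,766.6667
November 1 – December 31, 1997: 2 months at 4.3% → £1,315,000 × 4.3% × 2/12 = £9,424.1667
Total = £18,190.8333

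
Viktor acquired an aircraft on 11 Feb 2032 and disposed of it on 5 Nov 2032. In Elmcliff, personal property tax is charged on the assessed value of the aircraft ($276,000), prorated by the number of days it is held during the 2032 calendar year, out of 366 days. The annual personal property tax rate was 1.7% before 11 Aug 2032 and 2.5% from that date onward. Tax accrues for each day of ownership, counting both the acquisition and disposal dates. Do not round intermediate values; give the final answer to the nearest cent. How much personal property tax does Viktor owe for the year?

11 Feb – 10 Aug 2032: 182 days at 1.7% → $276,000 × 1.7% × 182/366 = $2,333.1803
11 Aug – 5 Nov 2032: 87 days at 2.5% → $276,000 × 2.5% × 87/366 = $1,640.1639
Total = $3,973.3443

$3,973.34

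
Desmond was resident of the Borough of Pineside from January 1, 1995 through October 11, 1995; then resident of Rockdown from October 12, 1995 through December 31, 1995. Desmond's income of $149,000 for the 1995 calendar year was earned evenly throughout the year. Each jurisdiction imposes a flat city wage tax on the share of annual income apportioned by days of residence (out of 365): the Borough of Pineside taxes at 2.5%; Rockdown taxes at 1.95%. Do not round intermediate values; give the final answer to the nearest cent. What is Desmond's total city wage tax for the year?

$3,543.14

The Borough of Pineside, January 1 – October 11, 1995: 284 days → $149,000 × 2.5% × 284/365 = $2,898.3562
Rockdown, October 12 – December 31, 1995: 81 days → $149,000 × 1.95% × 81/365 = $644.7822
Total = $3,543.1384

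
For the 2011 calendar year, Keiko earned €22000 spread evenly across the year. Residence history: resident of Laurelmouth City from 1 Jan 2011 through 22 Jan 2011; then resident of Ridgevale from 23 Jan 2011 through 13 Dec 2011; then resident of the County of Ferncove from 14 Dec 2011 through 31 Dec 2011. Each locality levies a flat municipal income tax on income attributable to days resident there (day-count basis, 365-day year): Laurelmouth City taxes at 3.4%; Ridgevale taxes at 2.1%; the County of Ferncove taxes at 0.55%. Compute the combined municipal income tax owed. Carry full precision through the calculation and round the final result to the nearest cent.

Laurelmouth City, 1 Jan – 22 Jan 2011: 22 days → €22000 × 3.4% × 22/365 = €45.0849
Ridgevale, 23 Jan – 13 Dec 2011: 325 days → €22000 × 2.1% × 325/365 = €411.3699
The County of Ferncove, 14 Dec – 31 Dec 2011: 18 days → €22000 × 0.55% × 18/365 = €5.9671
Total = €462.4219

€462.42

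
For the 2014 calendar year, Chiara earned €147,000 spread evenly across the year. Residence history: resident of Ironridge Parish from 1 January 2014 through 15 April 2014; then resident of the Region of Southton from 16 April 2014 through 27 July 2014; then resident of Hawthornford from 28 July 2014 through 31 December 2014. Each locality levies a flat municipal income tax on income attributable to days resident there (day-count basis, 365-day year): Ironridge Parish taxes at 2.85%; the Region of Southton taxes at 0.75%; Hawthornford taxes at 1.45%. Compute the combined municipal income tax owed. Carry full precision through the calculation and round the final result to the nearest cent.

€2,433.15

Ironridge Parish, 1 January – 15 April 2014: 105 days → €147,000 × 2.85% × 105/365 = €1,205.1986
The Region of Southton, 16 April – 27 July 2014: 103 days → €147,000 × 0.75% × 103/365 = €311.1164
Hawthornford, 28 July – 31 December 2014: 157 days → €147,000 × 1.45% × 157/365 = €916.8370
Total = €2,433.1521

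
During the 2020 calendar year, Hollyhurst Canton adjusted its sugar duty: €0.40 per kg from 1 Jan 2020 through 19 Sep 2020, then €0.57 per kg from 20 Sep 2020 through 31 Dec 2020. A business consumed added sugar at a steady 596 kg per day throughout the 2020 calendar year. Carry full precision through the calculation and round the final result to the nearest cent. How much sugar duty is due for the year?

1 Jan – 19 Sep 2020: 263 days × 596 kg/day = 156,748 kg at €0.40/kg → €62,699.20
20 Sep – 31 Dec 2020: 103 days × 596 kg/day = 61,388 kg at €0.57/kg → €34,991.16

€97,690.36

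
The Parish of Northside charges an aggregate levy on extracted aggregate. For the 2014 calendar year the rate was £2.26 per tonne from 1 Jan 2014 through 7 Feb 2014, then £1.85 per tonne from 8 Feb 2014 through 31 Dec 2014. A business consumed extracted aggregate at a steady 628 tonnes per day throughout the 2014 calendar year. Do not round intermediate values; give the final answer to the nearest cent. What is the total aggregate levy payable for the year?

1 Jan – 7 Feb 2014: 38 days × 628 tonnes/day = 23,864 tonnes at £2.26/tonne → £53,932.64
8 Feb – 31 Dec 2014: 327 days × 628 tonnes/day = 205,356 tonnes at £1.85/tonne → £379,908.60

£433,841.24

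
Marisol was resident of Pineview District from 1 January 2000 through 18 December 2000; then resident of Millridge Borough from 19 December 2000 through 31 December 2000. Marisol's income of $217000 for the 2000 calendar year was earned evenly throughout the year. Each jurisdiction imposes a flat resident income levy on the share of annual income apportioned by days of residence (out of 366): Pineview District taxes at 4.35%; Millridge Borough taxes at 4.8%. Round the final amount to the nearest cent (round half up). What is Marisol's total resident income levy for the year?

$9474.18

Pineview District, 1 January – 18 December 2000: 353 days → $217000 × 4.35% × 353/366 = $9104.2172
Millridge Borough, 19 December – 31 December 2000: 13 days → $217000 × 4.8% × 13/366 = $369.9672
Total = $9474.1844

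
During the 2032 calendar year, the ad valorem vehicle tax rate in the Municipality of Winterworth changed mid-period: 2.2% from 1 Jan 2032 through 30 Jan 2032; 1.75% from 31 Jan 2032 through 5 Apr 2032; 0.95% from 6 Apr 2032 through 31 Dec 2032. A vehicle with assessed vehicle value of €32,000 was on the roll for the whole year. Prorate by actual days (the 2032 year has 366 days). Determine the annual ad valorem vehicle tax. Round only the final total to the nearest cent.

1 Jan – 30 Jan 2032: 30 days at 2.2% → €32,000 × 2.2% × 30/366 = €57.7049
31 Jan – 5 Apr 2032: 66 days at 1.75% → €32,000 × 1.75% × 66/366 = €100.9836
6 Apr – 31 Dec 2032: 270 days at 0.95% → €32,000 × 0.95% × 270/366 = €224.2623
Total = €382.9508

€382.95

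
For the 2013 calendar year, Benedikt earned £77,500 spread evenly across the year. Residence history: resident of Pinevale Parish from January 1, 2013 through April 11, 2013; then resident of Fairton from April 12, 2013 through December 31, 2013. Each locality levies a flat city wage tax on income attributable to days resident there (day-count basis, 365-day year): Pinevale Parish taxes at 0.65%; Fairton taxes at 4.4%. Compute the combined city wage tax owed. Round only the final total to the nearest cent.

Pinevale Parish, January 1 – April 11, 2013: 101 days → £77,500 × 0.65% × 101/365 = £139.3938
Fairton, April 12 – December 31, 2013: 264 days → £77,500 × 4.4% × 264/365 = £2,466.4110
Total = £2,605.8048

£2,605.80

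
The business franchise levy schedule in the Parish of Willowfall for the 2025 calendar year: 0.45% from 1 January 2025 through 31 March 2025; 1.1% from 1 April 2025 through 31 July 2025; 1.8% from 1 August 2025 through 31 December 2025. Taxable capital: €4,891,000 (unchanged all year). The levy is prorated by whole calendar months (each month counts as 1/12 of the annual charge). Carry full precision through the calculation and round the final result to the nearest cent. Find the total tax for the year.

€60,118.54

1 January – 31 March 2025: 3 months at 0.45% → €4,891,000 × 0.45% × 3/12 = €5,502.3750
1 April – 31 July 2025: 4 months at 1.1% → €4,891,000 × 1.1% × 4/12 = €17,933.6667
1 August – 31 December 2025: 5 months at 1.8% → €4,891,000 × 1.8% × 5/12 = €36,682.5000
Total = €60,118.5417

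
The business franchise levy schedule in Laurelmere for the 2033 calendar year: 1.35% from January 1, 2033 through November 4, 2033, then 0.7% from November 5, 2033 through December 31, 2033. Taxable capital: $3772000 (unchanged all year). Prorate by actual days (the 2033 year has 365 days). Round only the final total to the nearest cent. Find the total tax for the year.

January 1 – November 4, 2033: 308 days at 1.35% → $3772000 × 1.35% × 308/365 = $42969.7973
November 5 – December 31, 2033: 57 days at 0.7% → $3772000 × 0.7% × 57/365 = $4123.3644
Total = $47093.1616

$47093.16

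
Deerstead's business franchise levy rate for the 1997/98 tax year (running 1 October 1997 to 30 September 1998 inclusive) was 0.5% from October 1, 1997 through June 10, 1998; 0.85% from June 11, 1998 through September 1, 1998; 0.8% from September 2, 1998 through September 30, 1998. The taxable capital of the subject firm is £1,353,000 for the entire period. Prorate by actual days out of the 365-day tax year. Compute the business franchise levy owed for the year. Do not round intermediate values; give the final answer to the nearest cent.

October 1, 1997 – June 10, 1998: 253 days at 0.5% → £1,353,000 × 0.5% × 253/365 = £4,689.1644
June 11 – September 1, 1998: 83 days at 0.85% → £1,353,000 × 0.85% × 83/365 = £2,615.1822
September 2 – September 30, 1998: 29 days at 0.8% → £1,353,000 × 0.8% × 29/365 = £859.9890
Total = £8,164.3356

£8,164.34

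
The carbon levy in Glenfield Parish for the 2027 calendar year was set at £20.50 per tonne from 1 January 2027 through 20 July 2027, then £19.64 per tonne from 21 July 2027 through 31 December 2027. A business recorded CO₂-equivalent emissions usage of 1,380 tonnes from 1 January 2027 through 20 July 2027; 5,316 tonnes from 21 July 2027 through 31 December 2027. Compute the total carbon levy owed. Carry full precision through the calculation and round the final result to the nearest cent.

1 January – 20 July 2027: 1,380 tonnes at £20.50/tonne → £28290.00
21 July – 31 December 2027: 5,316 tonnes at £19.64/tonne → £104406.24

£132696.24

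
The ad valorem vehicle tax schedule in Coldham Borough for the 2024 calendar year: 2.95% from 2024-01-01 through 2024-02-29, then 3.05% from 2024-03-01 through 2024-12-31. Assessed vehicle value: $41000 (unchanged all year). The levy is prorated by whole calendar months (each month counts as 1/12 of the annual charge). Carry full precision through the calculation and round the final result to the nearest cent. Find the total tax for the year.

$1243.67

2024-01-01 to 2024-02-29: 2 months at 2.95% → $41000 × 2.95% × 2/12 = $201.5833
2024-03-01 to 2024-12-31: 10 months at 3.05% → $41000 × 3.05% × 10/12 = $1042.0833
Total = $1243.6667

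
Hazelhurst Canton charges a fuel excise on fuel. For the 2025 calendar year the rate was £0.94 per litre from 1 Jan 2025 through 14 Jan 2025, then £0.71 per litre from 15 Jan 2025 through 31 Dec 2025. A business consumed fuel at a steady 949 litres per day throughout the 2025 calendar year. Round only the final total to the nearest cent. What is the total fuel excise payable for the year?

1 Jan – 14 Jan 2025: 14 days × 949 litres/day = 13,286 litres at £0.94/litre → £12,488.84
15 Jan – 31 Dec 2025: 351 days × 949 litres/day = 333,099 litres at £0.71/litre → £236,500.29

£248,989.13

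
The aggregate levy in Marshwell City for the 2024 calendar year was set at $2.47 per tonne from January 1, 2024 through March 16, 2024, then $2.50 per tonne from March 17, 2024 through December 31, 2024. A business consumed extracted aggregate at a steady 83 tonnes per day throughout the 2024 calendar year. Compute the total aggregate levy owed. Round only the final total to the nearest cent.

January 1 – March 16, 2024: 76 days × 83 tonnes/day = 6,308 tonnes at $2.47/tonne → $15,580.76
March 17 – December 31, 2024: 290 days × 83 tonnes/day = 24,070 tonnes at $2.50/tonne → $60,175.00

$75,755.76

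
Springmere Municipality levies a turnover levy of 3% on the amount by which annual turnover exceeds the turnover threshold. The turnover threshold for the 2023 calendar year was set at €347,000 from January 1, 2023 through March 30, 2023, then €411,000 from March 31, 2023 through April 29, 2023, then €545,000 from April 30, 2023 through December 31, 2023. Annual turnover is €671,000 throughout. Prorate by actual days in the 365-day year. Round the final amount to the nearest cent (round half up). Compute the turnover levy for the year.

€5,558.79

January 1 – March 30, 2023: 89 days, exemption €347,000 → (€671,000 − €347,000) × 3% × 89/365 = €2,370.0822
March 31 – April 29, 2023: 30 days, exemption €411,000 → (€671,000 − €411,000) × 3% × 30/365 = €641.0959
April 30 – December 31, 2023: 246 days, exemption €545,000 → (€671,000 − €545,000) × 3% × 246/365 = €2,547.6164
Total = €5,558.7945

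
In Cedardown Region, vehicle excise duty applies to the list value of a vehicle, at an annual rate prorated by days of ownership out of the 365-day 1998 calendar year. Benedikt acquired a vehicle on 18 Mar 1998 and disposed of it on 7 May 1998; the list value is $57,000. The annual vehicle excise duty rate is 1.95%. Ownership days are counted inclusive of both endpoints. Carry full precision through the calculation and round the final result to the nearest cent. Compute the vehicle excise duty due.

Days held (18 Mar – 7 May 1998): 51 out of 365
Tax = $57,000 × 1.95% × 51/365 = $155.3055

$155.31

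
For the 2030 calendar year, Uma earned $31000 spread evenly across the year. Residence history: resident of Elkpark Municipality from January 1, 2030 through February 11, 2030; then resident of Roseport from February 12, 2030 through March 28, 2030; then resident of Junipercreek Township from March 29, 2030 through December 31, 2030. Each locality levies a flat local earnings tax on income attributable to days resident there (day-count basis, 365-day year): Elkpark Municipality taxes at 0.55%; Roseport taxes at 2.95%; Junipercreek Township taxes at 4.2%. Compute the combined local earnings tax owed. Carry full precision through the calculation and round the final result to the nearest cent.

Elkpark Municipality, January 1 – February 11, 2030: 42 days → $31000 × 0.55% × 42/365 = $19.6192
Roseport, February 12 – March 28, 2030: 45 days → $31000 × 2.95% × 45/365 = $112.7466
Junipercreek Township, March 29 – December 31, 2030: 278 days → $31000 × 4.2% × 278/365 = $991.6603
Total = $1124.0260

$1124.03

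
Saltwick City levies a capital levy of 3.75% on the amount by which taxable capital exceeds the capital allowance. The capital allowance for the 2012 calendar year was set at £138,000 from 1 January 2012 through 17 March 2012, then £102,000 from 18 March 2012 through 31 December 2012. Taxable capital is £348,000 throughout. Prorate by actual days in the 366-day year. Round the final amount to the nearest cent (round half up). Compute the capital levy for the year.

1 January – 17 March 2012: 77 days, exemption £138,000 → (£348,000 − £138,000) × 3.75% × 77/366 = £1,656.7623
18 March – 31 December 2012: 289 days, exemption £102,000 → (£348,000 − £102,000) × 3.75% × 289/366 = £7,284.2213
Total = £8,940.9836

£8,940.98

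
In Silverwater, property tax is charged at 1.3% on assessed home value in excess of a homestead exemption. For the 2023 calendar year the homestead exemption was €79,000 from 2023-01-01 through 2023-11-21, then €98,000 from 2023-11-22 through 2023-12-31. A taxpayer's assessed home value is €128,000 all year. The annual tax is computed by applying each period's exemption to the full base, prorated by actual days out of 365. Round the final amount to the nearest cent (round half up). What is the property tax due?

2023-01-01 to 2023-11-21: 325 days, exemption €79,000 → (€128,000 − €79,000) × 1.3% × 325/365 = €567.1918
2023-11-22 to 2023-12-31: 40 days, exemption €98,000 → (€128,000 − €98,000) × 1.3% × 40/365 = €42.7397
Total = €609.9315

€609.93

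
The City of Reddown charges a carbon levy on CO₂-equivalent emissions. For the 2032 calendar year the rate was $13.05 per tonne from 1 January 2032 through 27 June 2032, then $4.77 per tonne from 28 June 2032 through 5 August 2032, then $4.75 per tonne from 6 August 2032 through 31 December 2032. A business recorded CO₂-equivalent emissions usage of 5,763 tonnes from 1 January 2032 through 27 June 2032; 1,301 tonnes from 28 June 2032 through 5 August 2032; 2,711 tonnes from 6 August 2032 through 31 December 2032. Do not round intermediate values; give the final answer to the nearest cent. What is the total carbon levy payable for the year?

$94290.17

1 January – 27 June 2032: 5,763 tonnes at $13.05/tonne → $75207.15
28 June – 5 August 2032: 1,301 tonnes at $4.77/tonne → $6205.77
6 August – 31 December 2032: 2,711 tonnes at $4.75/tonne → $12877.25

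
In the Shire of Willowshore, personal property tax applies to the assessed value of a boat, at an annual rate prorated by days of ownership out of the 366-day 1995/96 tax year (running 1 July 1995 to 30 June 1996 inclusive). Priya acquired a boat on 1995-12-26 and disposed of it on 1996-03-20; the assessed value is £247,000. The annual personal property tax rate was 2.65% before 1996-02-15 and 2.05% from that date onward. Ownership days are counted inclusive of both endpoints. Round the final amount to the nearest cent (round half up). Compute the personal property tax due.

1995-12-26 to 1996-02-14: 51 days at 2.65% → £247,000 × 2.65% × 51/366 = £912.0779
1996-02-15 to 1996-03-20: 35 days at 2.05% → £247,000 × 2.05% × 35/366 = £484.2145
Total = £1,396.2923

£1,396.29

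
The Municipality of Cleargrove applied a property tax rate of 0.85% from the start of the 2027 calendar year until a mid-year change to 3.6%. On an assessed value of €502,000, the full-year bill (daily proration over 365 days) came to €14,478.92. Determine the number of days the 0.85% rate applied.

Let d = days at the first rate; then 365 − d days at the second rate.
€502,000 × [0.85%·d + 3.6%·(365−d)] / 365 = €14,478.92
Solving gives d = 95, so the new rate took effect on 6 April 2027.

95 days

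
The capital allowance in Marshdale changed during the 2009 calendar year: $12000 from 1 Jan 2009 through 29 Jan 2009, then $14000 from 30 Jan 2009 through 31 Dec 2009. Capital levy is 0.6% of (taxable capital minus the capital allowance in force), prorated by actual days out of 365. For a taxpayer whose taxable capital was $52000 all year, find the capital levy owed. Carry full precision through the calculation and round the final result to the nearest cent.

$228.95

1 Jan – 29 Jan 2009: 29 days, exemption $12000 → ($52000 − $12000) × 0.6% × 29/365 = $19.0685
30 Jan – 31 Dec 2009: 336 days, exemption $14000 → ($52000 − $14000) × 0.6% × 336/365 = $209.8849
Total = $228.9534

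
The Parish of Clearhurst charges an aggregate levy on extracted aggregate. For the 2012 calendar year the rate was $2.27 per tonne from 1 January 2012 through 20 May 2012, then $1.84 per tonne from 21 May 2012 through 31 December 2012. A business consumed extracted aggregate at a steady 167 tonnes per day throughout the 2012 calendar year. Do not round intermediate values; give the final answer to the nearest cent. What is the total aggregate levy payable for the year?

1 January – 20 May 2012: 141 days × 167 tonnes/day = 23,547 tonnes at $2.27/tonne → $53451.69
21 May – 31 December 2012: 225 days × 167 tonnes/day = 37,575 tonnes at $1.84/tonne → $69138.00

$122589.69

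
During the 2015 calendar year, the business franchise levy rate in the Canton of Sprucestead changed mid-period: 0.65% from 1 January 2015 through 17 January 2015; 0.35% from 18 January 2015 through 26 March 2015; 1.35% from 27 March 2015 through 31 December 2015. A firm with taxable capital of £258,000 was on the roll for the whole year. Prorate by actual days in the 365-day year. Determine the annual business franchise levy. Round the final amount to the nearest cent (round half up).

1 January – 17 January 2015: 17 days at 0.65% → £258,000 × 0.65% × 17/365 = £78.1068
18 January – 26 March 2015: 68 days at 0.35% → £258,000 × 0.35% × 68/365 = £168.2301
27 March – 31 December 2015: 280 days at 1.35% → £258,000 × 1.35% × 280/365 = £2,671.8904
Total = £2,918.2274

£2,918.23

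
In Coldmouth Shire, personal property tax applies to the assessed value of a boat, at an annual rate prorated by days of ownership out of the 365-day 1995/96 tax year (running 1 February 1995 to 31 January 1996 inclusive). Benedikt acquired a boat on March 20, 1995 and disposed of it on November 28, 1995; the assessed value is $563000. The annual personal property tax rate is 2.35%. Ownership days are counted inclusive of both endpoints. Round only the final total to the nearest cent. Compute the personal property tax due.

Days held (March 20 – November 28, 1995): 254 out of 365
Tax = $563000 × 2.35% × 254/365 = $9206.9781

$9206.98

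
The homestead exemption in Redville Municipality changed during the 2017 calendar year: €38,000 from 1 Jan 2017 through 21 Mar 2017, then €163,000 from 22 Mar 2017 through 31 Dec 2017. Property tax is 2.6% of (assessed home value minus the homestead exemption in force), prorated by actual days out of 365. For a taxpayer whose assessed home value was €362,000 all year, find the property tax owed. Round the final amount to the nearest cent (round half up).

€5,886.33

1 Jan – 21 Mar 2017: 80 days, exemption €38,000 → (€362,000 − €38,000) × 2.6% × 80/365 = €1,846.3562
22 Mar – 31 Dec 2017: 285 days, exemption €163,000 → (€362,000 − €163,000) × 2.6% × 285/365 = €4,039.9726
Total = €5,886.3288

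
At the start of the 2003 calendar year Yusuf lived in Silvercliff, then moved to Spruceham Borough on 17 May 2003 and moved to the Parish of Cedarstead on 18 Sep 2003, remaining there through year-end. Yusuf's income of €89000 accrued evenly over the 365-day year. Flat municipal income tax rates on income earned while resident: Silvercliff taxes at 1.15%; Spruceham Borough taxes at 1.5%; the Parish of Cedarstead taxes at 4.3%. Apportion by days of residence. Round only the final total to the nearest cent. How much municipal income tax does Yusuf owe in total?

Silvercliff, 1 Jan – 16 May 2003: 136 days → €89000 × 1.15% × 136/365 = €381.3589
Spruceham Borough, 17 May – 17 Sep 2003: 124 days → €89000 × 1.5% × 124/365 = €453.5342
The Parish of Cedarstead, 18 Sep – 31 Dec 2003: 105 days → €89000 × 4.3% × 105/365 = €1100.9178
Total = €1935.8110

€1935.81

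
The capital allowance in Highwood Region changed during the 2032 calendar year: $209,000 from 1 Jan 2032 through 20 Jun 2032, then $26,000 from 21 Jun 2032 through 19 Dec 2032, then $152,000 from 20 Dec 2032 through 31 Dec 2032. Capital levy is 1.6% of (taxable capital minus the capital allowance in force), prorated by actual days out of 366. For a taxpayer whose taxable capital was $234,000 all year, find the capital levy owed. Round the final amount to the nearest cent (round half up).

1 Jan – 20 Jun 2032: 172 days, exemption $209,000 → ($234,000 − $209,000) × 1.6% × 172/366 = $187.9781
21 Jun – 19 Dec 2032: 182 days, exemption $26,000 → ($234,000 − $26,000) × 1.6% × 182/366 = $1,654.9071
20 Dec – 31 Dec 2032: 12 days, exemption $152,000 → ($234,000 − $152,000) × 1.6% × 12/366 = $43.0164
Total = $1,885.9016

$1,885.90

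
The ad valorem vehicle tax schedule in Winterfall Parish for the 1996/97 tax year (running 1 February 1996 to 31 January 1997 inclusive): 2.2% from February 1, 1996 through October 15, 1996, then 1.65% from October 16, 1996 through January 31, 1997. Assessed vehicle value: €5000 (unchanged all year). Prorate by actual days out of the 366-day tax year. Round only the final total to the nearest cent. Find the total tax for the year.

February 1 – October 15, 1996: 258 days at 2.2% → €5000 × 2.2% × 258/366 = €77.5410
October 16, 1996 – January 31, 1997: 108 days at 1.65% → €5000 × 1.65% × 108/366 = €24.3443
Total = €101.8852

€101.89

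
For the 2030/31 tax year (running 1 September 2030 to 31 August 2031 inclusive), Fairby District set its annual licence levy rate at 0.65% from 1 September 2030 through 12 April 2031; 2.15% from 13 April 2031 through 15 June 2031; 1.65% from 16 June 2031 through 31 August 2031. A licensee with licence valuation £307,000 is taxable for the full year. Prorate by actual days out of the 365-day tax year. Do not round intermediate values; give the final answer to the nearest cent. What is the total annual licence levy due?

1 September 2030 – 12 April 2031: 224 days at 0.65% → £307,000 × 0.65% × 224/365 = £1,224.6356
13 April – 15 June 2031: 64 days at 2.15% → £307,000 × 2.15% × 64/365 = £1,157.3479
16 June – 31 August 2031: 77 days at 1.65% → £307,000 × 1.65% × 77/365 = £1,068.6123
Total = £3,450.5959

£3,450.60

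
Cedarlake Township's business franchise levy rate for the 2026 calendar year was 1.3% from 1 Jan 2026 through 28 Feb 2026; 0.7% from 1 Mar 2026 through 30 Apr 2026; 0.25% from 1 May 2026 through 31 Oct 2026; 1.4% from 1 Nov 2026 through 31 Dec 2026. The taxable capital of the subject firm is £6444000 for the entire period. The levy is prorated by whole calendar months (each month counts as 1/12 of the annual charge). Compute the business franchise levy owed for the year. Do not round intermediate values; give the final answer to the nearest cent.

1 Jan – 28 Feb 2026: 2 months at 1.3% → £6444000 × 1.3% × 2/12 = £13962.0000
1 Mar – 30 Apr 2026: 2 months at 0.7% → £6444000 × 0.7% × 2/12 = £7518.0000
1 May – 31 Oct 2026: 6 months at 0.25% → £6444000 × 0.25% × 6/12 = £8055.0000
1 Nov – 31 Dec 2026: 2 months at 1.4% → £6444000 × 1.4% × 2/12 = £15036.0000
Total = £44571.0000

£44571.00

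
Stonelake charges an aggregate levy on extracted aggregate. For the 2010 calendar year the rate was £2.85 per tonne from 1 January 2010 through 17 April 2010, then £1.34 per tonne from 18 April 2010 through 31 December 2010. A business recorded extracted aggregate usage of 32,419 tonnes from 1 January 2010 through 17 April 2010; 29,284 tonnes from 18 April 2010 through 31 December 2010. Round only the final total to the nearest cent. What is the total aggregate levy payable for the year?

£131,634.71

1 January – 17 April 2010: 32,419 tonnes at £2.85/tonne → £92,394.15
18 April – 31 December 2010: 29,284 tonnes at £1.34/tonne → £39,240.56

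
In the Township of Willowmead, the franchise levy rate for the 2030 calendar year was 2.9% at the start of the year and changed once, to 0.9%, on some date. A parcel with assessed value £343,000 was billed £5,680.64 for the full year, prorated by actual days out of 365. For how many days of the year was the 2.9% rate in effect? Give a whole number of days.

Let d = days at the first rate; then 365 − d days at the second rate.
£343,000 × [2.9%·d + 0.9%·(365−d)] / 365 = £5,680.64
Solving gives d = 138, so the new rate took effect on 19 May 2030.

138 days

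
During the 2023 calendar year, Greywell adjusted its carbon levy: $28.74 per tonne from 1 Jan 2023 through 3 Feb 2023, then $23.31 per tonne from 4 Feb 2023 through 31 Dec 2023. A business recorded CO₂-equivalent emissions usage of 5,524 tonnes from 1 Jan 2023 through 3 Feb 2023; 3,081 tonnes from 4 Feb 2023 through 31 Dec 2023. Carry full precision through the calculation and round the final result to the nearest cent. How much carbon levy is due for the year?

$230,577.87

1 Jan – 3 Feb 2023: 5,524 tonnes at $28.74/tonne → $158,759.76
4 Feb – 31 Dec 2023: 3,081 tonnes at $23.31/tonne → $71,818.11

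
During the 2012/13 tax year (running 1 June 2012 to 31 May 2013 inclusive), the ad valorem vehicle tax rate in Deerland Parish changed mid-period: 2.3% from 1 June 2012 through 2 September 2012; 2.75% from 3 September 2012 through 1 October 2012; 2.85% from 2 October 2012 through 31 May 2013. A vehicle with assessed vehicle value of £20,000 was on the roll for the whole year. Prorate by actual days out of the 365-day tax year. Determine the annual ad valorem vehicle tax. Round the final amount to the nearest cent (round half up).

£540.08

1 June – 2 September 2012: 94 days at 2.3% → £20,000 × 2.3% × 94/365 = £118.4658
3 September – 1 October 2012: 29 days at 2.75% → £20,000 × 2.75% × 29/365 = £43.6986
2 October 2012 – 31 May 2013: 242 days at 2.85% → £20,000 × 2.85% × 242/365 = £377.9178
Total = £540.0822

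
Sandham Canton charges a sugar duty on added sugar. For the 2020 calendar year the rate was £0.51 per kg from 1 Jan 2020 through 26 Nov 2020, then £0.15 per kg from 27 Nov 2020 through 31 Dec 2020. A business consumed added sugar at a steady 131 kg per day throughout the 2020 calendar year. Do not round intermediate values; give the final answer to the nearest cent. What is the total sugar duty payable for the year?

1 Jan – 26 Nov 2020: 331 days × 131 kg/day = 43,361 kg at £0.51/kg → £22114.11
27 Nov – 31 Dec 2020: 35 days × 131 kg/day = 4,585 kg at £0.15/kg → £687.75

£22801.86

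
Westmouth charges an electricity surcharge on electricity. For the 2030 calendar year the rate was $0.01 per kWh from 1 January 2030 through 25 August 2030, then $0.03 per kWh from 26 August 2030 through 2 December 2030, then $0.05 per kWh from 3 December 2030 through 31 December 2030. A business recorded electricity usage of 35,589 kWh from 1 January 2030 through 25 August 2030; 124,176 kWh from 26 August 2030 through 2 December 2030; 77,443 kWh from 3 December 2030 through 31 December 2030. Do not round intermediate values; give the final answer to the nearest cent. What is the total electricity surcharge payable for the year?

1 January – 25 August 2030: 35,589 kWh at $0.01/kWh → $355.89
26 August – 2 December 2030: 124,176 kWh at $0.03/kWh → $3,725.28
3 December – 31 December 2030: 77,443 kWh at $0.05/kWh → $3,872.15

$7,953.32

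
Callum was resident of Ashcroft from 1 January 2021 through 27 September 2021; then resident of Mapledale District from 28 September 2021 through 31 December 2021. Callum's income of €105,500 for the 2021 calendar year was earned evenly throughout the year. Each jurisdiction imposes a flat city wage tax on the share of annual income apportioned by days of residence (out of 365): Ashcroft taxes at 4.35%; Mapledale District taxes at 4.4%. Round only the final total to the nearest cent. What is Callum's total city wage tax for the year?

€4,602.98

Ashcroft, 1 January – 27 September 2021: 270 days → €105,500 × 4.35% × 270/365 = €3,394.7877
Mapledale District, 28 September – 31 December 2021: 95 days → €105,500 × 4.4% × 95/365 = €1,208.1918
Total = €4,602.9795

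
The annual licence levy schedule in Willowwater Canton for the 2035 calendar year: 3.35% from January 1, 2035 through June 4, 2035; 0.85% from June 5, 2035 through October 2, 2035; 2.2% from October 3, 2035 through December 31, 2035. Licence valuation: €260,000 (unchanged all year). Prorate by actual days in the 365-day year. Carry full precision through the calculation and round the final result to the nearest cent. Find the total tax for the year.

January 1 – June 4, 2035: 155 days at 3.35% → €260,000 × 3.35% × 155/365 = €3,698.7671
June 5 – October 2, 2035: 120 days at 0.85% → €260,000 × 0.85% × 120/365 = €726.5753
October 3 – December 31, 2035: 90 days at 2.2% → €260,000 × 2.2% × 90/365 = €1,410.4110
Total = €5,835.7534

€5,835.75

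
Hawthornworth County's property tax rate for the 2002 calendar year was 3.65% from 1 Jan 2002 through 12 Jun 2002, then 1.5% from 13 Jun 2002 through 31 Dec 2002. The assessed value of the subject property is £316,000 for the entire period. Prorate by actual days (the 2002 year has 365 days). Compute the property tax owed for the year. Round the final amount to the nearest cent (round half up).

1 Jan – 12 Jun 2002: 163 days at 3.65% → £316,000 × 3.65% × 163/365 = £5,150.8000
13 Jun – 31 Dec 2002: 202 days at 1.5% → £316,000 × 1.5% × 202/365 = £2,623.2329
Total = £7,774.0329

£7,774.03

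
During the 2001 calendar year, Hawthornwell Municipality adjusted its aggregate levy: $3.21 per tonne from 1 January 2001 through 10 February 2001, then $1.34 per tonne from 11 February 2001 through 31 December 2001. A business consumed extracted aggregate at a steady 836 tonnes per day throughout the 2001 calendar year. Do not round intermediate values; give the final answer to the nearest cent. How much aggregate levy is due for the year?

$472,983.72

1 January – 10 February 2001: 41 days × 836 tonnes/day = 34,276 tonnes at $3.21/tonne → $110,025.96
11 February – 31 December 2001: 324 days × 836 tonnes/day = 270,864 tonnes at $1.34/tonne → $362,957.76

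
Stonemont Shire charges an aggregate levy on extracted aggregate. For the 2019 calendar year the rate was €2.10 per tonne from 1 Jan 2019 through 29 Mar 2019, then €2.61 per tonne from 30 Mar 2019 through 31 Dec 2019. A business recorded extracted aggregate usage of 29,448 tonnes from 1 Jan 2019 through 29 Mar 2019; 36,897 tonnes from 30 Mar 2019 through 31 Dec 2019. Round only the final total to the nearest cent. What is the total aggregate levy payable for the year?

€158,141.97

1 Jan – 29 Mar 2019: 29,448 tonnes at €2.10/tonne → €61,840.80
30 Mar – 31 Dec 2019: 36,897 tonnes at €2.61/tonne → €96,301.17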